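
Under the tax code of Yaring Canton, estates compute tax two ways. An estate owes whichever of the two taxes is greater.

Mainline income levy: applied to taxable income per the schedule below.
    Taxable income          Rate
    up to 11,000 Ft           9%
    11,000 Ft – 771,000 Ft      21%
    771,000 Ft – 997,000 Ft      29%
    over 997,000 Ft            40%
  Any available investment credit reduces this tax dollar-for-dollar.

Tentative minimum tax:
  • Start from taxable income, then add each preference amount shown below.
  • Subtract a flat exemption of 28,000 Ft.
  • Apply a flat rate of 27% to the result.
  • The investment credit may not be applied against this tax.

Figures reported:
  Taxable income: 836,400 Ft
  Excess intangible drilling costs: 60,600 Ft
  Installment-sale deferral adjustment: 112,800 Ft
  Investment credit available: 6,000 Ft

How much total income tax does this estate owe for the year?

Mainline income levy:
  11,000 Ft × 9% = 990 Ft
  760,000 Ft × 21% = 159,600 Ft
  65,400 Ft × 29% = 18,966 Ft
  → 179,556 Ft
  Less investment credit 6,000 Ft → 173,556 Ft

Tentative minimum tax:
  Adjusted income: 836,400 Ft + 60,600 Ft + 112,800 Ft = 1,009,800 Ft
  Less exemption 28,000 Ft → base 981,800 Ft
  981,800 Ft × 27% = 265,086 Ft

265,086 Ft > 173,556 Ft, so the tentative minimum tax is the binding amount.

265,086 Ft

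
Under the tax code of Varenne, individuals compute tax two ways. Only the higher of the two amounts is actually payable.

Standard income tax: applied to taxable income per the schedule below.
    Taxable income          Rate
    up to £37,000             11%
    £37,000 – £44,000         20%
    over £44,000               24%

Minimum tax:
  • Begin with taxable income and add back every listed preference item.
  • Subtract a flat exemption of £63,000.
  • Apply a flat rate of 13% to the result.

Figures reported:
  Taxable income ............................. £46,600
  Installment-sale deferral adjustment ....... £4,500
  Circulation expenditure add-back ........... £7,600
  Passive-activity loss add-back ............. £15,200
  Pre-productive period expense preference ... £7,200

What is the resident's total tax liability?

Standard income tax:
  £37,000 × 11% = £4,070
  £7,000 × 20% = £1,400
  £2,600 × 24% = £624
  → £6,094

Minimum tax:
  Adjusted income: £46,600 + £4,500 + £7,600 + £15,200 + £7,200 = £81,100
  Less exemption £63,000 → base £18,100
  £18,100 × 13% = £2,353

£6,094 > £2,353, so the standard income tax governs.

£6,094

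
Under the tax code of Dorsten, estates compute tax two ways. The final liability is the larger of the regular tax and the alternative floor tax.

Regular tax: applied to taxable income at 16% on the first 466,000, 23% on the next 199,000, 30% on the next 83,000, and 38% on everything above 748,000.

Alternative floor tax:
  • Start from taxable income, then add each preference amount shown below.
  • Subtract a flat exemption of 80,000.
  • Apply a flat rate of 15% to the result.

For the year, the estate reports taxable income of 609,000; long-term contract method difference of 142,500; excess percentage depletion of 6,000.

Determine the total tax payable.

Alternative floor tax:
  Adjusted income: 609,000 + 142,500 + 6,000 = 757,500
  Less exemption 80,000 → base 677,500
  677,500 × 15% = 101,625

Regular tax:
  466,000 × 16% = 74,560
  143,000 × 23% = 32,890
  → 107,450

107,450 > 101,625, so the regular tax governs.

107,450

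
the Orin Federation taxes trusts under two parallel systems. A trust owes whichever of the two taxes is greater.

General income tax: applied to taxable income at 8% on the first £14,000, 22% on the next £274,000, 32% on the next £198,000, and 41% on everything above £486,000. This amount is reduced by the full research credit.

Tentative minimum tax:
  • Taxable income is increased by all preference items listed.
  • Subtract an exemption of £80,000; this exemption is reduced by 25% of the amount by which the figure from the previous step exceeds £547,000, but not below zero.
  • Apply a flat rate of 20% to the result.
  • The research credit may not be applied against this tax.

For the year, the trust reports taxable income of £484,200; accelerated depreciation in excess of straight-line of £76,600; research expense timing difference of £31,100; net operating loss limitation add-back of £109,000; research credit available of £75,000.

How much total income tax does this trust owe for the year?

General income tax:
  £14,000 × 8% = £1,120
  £274,000 × 22% = £60,280
  £196,200 × 32% = £62,784
  → £124,184
  Less research credit £75,000 → £49,184

Tentative minimum tax:
  Adjusted income: £484,200 + £76,600 + £31,100 + £109,000 = £700,900
  Exemption: £80,000 − 25% × (£700,900 − £547,000) = £80,000 − £38,475 = £41,525
  Base: £700,900 − £41,525 = £659,375
  £659,375 × 20% = £131,875

£131,875 > £49,184, so the tentative minimum tax is the binding amount.

£131,875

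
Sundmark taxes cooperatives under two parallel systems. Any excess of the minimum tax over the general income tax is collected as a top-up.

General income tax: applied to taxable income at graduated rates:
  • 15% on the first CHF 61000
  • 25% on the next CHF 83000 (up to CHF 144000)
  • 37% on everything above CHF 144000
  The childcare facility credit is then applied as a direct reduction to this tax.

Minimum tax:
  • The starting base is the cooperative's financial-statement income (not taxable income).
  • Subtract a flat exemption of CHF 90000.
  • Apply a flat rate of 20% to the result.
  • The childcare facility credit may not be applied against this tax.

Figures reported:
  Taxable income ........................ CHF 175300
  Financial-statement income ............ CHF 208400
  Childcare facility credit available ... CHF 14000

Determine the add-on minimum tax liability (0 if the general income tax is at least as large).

CHF 0

Minimum tax:
  Base (financial-statement income): CHF 208400
  Less exemption CHF 90000 → base CHF 118400
  CHF 118400 × 20% = CHF 23680

General income tax:
  CHF 61000 × 15% = CHF 9150
  CHF 83000 × 25% = CHF 20750
  CHF 31300 × 37% = CHF 11581
  → CHF 41481
  Less childcare facility credit CHF 14000 → CHF 27481

CHF 23680 ≤ CHF 27481, so no add-on is due.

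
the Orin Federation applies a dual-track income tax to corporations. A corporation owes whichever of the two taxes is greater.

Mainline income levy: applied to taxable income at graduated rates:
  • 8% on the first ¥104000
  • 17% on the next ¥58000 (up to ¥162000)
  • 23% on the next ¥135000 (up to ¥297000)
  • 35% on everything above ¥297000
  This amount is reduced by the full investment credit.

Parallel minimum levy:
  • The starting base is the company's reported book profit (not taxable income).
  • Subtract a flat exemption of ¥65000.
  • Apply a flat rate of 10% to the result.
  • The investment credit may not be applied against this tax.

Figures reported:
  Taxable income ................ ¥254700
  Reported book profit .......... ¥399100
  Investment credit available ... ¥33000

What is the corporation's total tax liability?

¥33410

Mainline income levy:
  ¥104000 × 8% = ¥8320
  ¥58000 × 17% = ¥9860
  ¥92700 × 23% = ¥21321
  → ¥39501
  Less investment credit ¥33000 → ¥6501

Parallel minimum levy:
  Base (reported book profit): ¥399100
  Less exemption ¥65000 → base ¥334100
  ¥334100 × 10% = ¥33410

¥33410 > ¥6501, so the parallel minimum levy is the binding amount.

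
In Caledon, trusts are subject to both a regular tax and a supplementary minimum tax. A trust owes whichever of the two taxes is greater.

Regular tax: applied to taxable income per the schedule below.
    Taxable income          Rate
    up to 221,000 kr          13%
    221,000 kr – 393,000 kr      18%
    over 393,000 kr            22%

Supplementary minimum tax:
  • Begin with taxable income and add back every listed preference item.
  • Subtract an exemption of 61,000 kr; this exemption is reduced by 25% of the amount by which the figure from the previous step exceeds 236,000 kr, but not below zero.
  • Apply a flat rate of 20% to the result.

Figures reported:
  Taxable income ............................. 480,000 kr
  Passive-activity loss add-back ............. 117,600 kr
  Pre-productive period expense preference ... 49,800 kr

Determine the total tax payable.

129,480 kr

Regular tax:
  221,000 kr × 13% = 28,730 kr
  172,000 kr × 18% = 30,960 kr
  87,000 kr × 22% = 19,140 kr
  → 78,830 kr

Supplementary minimum tax:
  Adjusted income: 480,000 kr + 117,600 kr + 49,800 kr = 647,400 kr
  Exemption: 25% × (647,400 kr − 236,000 kr) = 102,850 kr ≥ 61,000 kr, so the exemption is fully phased out
  Base: 647,400 kr − 0 kr = 647,400 kr
  647,400 kr × 20% = 129,480 kr

129,480 kr > 78,830 kr, so the supplementary minimum tax is the binding amount.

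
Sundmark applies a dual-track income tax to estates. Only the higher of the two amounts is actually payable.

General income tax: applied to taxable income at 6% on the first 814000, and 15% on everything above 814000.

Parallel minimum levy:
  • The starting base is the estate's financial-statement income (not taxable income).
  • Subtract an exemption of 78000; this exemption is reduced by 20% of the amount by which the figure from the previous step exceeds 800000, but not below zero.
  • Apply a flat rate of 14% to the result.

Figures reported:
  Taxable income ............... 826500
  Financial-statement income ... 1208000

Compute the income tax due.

169120

General income tax:
  814000 × 6% = 48840
  12500 × 15% = 1875
  → 50715

Parallel minimum levy:
  Base (financial-statement income): 1208000
  Exemption: 20% × (1208000 − 800000) = 81600 ≥ 78000, so the exemption is fully phased out
  Base: 1208000 − 0 = 1208000
  1208000 × 14% = 169120

169120 > 50715, so the parallel minimum levy is the binding amount.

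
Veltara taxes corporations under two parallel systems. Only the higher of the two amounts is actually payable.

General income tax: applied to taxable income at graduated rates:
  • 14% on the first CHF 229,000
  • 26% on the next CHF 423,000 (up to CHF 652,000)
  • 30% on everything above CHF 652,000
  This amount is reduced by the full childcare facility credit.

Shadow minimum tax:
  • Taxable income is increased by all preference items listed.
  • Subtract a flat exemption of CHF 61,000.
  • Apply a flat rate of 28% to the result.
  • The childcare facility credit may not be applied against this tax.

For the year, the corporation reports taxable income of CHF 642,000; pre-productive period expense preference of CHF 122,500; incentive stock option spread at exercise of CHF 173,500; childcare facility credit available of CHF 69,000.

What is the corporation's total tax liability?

General income tax:
  CHF 229,000 × 14% = CHF 32,060
  CHF 413,000 × 26% = CHF 107,380
  → CHF 139,440
  Less childcare facility credit CHF 69,000 → CHF 70,440

Shadow minimum tax:
  Adjusted income: CHF 642,000 + CHF 122,500 + CHF 173,500 = CHF 938,000
  Less exemption CHF 61,000 → base CHF 877,000
  CHF 877,000 × 28% = CHF 245,560

CHF 245,560 > CHF 70,440, so the shadow minimum tax is the binding amount.

CHF 245,560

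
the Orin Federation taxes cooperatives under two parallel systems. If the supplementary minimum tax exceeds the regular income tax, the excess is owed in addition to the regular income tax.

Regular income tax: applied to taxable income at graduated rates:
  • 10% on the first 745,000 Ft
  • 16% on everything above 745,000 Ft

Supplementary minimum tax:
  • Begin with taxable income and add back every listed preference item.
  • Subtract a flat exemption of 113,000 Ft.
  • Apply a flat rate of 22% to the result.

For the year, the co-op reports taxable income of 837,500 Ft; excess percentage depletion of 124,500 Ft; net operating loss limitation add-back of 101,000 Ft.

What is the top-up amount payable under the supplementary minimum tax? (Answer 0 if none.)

Supplementary minimum tax:
  Adjusted income: 837,500 Ft + 124,500 Ft + 101,000 Ft = 1,063,000 Ft
  Less exemption 113,000 Ft → base 950,000 Ft
  950,000 Ft × 22% = 209,000 Ft

Regular income tax:
  745,000 Ft × 10% = 74,500 Ft
  92,500 Ft × 16% = 14,800 Ft
  → 89,300 Ft

Excess of supplementary minimum tax over regular income tax: 209,000 Ft − 89,300 Ft = 119,700 Ft.

119,700 Ft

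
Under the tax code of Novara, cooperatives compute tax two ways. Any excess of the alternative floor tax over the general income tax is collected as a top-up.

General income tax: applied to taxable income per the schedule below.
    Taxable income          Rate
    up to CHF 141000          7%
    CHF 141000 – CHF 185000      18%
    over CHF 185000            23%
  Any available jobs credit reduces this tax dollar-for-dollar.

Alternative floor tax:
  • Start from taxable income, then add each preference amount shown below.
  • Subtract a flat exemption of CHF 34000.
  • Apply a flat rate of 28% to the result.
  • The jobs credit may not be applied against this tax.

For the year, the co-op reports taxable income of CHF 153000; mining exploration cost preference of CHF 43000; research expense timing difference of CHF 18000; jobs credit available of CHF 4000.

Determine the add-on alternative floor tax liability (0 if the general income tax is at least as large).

Alternative floor tax:
  Adjusted income: CHF 153000 + CHF 43000 + CHF 18000 = CHF 214000
  Less exemption CHF 34000 → base CHF 180000
  CHF 180000 × 28% = CHF 50400

General income tax:
  CHF 141000 × 7% = CHF 9870
  CHF 12000 × 18% = CHF 2160
  → CHF 12030
  Less jobs credit CHF 4000 → CHF 8030

Excess of alternative floor tax over general income tax: CHF 50400 − CHF 8030 = CHF 42370.

CHF 42370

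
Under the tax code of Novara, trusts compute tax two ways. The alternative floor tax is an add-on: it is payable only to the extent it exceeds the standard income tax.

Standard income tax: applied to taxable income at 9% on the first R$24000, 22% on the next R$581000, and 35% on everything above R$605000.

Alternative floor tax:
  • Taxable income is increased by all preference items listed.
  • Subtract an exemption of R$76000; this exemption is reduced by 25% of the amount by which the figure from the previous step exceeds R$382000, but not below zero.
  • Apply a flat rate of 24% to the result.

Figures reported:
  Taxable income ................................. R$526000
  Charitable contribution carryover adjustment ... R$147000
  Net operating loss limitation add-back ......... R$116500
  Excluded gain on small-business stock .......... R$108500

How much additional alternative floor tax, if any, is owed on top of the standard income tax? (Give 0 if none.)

R$102920

Alternative floor tax:
  Adjusted income: R$526000 + R$147000 + R$116500 + R$108500 = R$898000
  Exemption: 25% × (R$898000 − R$382000) = R$129000 ≥ R$76000, so the exemption is fully phased out
  Base: R$898000 − R$0 = R$898000
  R$898000 × 24% = R$215520

Standard income tax:
  R$24000 × 9% = R$2160
  R$502000 × 22% = R$110440
  → R$112600

Excess of alternative floor tax over standard income tax: R$215520 − R$112600 = R$102920.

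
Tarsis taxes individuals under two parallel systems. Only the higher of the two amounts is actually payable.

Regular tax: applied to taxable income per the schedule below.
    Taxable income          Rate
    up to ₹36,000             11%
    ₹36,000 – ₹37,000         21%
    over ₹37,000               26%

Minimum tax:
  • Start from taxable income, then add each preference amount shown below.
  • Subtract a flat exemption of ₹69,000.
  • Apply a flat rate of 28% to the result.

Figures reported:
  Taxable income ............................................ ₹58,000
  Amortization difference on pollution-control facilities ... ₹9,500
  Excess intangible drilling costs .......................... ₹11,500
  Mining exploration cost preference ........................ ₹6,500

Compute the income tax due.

₹9,630

Minimum tax:
  Adjusted income: ₹58,000 + ₹9,500 + ₹11,500 + ₹6,500 = ₹85,500
  Less exemption ₹69,000 → base ₹16,500
  ₹16,500 × 28% = ₹4,620

Regular tax:
  ₹36,000 × 11% = ₹3,960
  ₹1,000 × 21% = ₹210
  ₹21,000 × 26% = ₹5,460
  → ₹9,630

₹9,630 > ₹4,620, so the regular tax governs.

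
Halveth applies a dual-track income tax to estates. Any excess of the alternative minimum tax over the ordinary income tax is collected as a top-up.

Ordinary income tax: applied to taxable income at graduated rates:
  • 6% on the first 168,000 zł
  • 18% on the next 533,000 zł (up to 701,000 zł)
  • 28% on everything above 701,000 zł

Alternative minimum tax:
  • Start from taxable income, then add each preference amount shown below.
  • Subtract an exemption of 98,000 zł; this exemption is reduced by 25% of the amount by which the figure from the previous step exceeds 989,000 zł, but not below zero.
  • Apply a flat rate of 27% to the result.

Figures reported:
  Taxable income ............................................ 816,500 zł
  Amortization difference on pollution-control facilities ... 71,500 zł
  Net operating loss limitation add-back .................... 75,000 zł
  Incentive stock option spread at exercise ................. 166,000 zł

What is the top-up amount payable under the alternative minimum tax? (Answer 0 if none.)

Ordinary income tax:
  168,000 zł × 6% = 10,080 zł
  533,000 zł × 18% = 95,940 zł
  115,500 zł × 28% = 32,340 zł
  → 138,360 zł

Alternative minimum tax:
  Adjusted income: 816,500 zł + 71,500 zł + 75,000 zł + 166,000 zł = 1,129,000 zł
  Exemption: 98,000 zł − 25% × (1,129,000 zł − 989,000 zł) = 98,000 zł − 35,000 zł = 63,000 zł
  Base: 1,129,000 zł − 63,000 zł = 1,066,000 zł
  1,066,000 zł × 27% = 287,820 zł

Excess of alternative minimum tax over ordinary income tax: 287,820 zł − 138,360 zł = 149,460 zł.

149,460 zł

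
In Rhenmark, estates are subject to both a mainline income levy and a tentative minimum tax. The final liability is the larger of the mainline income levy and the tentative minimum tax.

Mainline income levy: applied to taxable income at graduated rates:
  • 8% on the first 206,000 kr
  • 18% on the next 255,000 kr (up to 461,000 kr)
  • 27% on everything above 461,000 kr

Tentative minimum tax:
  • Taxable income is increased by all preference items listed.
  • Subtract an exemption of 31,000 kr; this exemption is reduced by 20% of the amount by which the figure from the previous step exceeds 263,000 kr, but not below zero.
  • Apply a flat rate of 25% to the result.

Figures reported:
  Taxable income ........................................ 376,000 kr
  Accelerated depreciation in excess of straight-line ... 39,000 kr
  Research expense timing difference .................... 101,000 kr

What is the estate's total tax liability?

129,000 kr

Tentative minimum tax:
  Adjusted income: 376,000 kr + 39,000 kr + 101,000 kr = 516,000 kr
  Exemption: 20% × (516,000 kr − 263,000 kr) = 50,600 kr ≥ 31,000 kr, so the exemption is fully phased out
  Base: 516,000 kr − 0 kr = 516,000 kr
  516,000 kr × 25% = 129,000 kr

Mainline income levy:
  206,000 kr × 8% = 16,480 kr
  170,000 kr × 18% = 30,600 kr
  → 47,080 kr

129,000 kr > 47,080 kr, so the tentative minimum tax is the binding amount.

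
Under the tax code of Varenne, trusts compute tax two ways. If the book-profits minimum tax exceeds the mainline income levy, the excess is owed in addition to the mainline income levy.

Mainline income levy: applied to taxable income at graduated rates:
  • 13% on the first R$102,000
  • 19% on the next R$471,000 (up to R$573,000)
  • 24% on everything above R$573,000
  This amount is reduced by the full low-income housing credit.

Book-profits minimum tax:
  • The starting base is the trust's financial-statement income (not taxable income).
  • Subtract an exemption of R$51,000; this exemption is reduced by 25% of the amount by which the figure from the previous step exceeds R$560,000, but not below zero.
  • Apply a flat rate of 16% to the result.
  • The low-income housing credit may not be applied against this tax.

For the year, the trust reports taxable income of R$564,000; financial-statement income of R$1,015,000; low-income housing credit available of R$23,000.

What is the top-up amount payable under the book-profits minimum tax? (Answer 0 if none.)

R$84,360

Mainline income levy:
  R$102,000 × 13% = R$13,260
  R$462,000 × 19% = R$87,780
  → R$101,040
  Less low-income housing credit R$23,000 → R$78,040

Book-profits minimum tax:
  Base (financial-statement income): R$1,015,000
  Exemption: 25% × (R$1,015,000 − R$560,000) = R$113,750 ≥ R$51,000, so the exemption is fully phased out
  Base: R$1,015,000 − R$0 = R$1,015,000
  R$1,015,000 × 16% = R$162,400

Excess of book-profits minimum tax over mainline income levy: R$162,400 − R$78,040 = R$84,360.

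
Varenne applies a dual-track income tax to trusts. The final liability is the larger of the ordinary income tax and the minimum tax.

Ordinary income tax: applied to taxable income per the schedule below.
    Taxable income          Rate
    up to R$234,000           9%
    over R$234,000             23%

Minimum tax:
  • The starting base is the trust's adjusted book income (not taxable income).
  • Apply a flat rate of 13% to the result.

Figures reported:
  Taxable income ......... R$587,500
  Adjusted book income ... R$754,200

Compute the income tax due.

Minimum tax:
  Base (adjusted book income): R$754,200
  R$754,200 × 13% = R$98,046

Ordinary income tax:
  R$234,000 × 9% = R$21,060
  R$353,500 × 23% = R$81,305
  → R$102,365

R$102,365 > R$98,046, so the ordinary income tax governs.

R$102,365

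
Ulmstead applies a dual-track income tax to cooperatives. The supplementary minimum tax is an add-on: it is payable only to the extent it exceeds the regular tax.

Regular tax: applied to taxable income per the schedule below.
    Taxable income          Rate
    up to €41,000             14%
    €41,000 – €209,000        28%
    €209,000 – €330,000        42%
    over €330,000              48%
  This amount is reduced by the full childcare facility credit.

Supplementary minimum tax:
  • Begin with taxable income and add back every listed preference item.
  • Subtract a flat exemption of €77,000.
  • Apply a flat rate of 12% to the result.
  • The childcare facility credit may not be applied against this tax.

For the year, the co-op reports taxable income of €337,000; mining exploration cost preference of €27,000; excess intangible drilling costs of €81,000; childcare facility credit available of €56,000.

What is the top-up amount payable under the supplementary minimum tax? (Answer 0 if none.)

€0

Supplementary minimum tax:
  Adjusted income: €337,000 + €27,000 + €81,000 = €445,000
  Less exemption €77,000 → base €368,000
  €368,000 × 12% = €44,160

Regular tax:
  €41,000 × 14% = €5,740
  €168,000 × 28% = €47,040
  €121,000 × 42% = €50,820
  €7,000 × 48% = €3,360
  → €106,960
  Less childcare facility credit €56,000 → €50,960

€44,160 ≤ €50,960, so no add-on is due.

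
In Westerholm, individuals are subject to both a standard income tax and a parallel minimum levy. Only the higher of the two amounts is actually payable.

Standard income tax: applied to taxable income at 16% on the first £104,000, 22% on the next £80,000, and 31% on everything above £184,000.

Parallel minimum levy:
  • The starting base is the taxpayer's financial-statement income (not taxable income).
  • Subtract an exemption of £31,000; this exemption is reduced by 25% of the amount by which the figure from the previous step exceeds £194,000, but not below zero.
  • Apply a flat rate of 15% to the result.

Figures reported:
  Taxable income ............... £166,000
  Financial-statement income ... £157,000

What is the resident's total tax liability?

Parallel minimum levy:
  Base (financial-statement income): £157,000
  Exemption: £157,000 ≤ £194,000, so full £31,000 applies
  Base: £157,000 − £31,000 = £126,000
  £126,000 × 15% = £18,900

Standard income tax:
  £104,000 × 16% = £16,640
  £62,000 × 22% = £13,640
  → £30,280

£30,280 > £18,900, so the standard income tax governs.

£30,280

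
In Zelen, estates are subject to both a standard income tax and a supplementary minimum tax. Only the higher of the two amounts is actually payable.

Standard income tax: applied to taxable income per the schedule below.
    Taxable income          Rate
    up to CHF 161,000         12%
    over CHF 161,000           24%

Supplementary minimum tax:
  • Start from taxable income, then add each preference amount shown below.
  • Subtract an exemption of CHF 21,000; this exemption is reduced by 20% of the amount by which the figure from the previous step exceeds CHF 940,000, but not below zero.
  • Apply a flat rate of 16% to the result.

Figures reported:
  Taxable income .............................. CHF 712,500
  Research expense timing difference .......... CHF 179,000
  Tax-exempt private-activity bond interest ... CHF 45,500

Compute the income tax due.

Supplementary minimum tax:
  Adjusted income: CHF 712,500 + CHF 179,000 + CHF 45,500 = CHF 937,000
  Exemption: CHF 937,000 ≤ CHF 940,000, so full CHF 21,000 applies
  Base: CHF 937,000 − CHF 21,000 = CHF 916,000
  CHF 916,000 × 16% = CHF 146,560

Standard income tax:
  CHF 161,000 × 12% = CHF 19,320
  CHF 551,500 × 24% = CHF 132,360
  → CHF 151,680

CHF 151,680 > CHF 146,560, so the standard income tax governs.

CHF 151,680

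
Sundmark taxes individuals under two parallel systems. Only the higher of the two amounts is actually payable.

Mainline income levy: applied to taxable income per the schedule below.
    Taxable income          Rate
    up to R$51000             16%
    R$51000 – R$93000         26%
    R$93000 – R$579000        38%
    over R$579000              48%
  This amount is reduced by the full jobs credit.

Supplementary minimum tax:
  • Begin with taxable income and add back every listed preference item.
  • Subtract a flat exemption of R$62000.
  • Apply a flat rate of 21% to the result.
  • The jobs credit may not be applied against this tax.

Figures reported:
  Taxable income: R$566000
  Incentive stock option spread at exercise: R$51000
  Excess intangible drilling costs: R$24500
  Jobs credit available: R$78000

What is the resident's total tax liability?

Mainline income levy:
  R$51000 × 16% = R$8160
  R$42000 × 26% = R$10920
  R$473000 × 38% = R$179740
  → R$198820
  Less jobs credit R$78000 → R$120820

Supplementary minimum tax:
  Adjusted income: R$566000 + R$51000 + R$24500 = R$641500
  Less exemption R$62000 → base R$579500
  R$579500 × 21% = R$121695

R$121695 > R$120820, so the supplementary minimum tax is the binding amount.

R$121695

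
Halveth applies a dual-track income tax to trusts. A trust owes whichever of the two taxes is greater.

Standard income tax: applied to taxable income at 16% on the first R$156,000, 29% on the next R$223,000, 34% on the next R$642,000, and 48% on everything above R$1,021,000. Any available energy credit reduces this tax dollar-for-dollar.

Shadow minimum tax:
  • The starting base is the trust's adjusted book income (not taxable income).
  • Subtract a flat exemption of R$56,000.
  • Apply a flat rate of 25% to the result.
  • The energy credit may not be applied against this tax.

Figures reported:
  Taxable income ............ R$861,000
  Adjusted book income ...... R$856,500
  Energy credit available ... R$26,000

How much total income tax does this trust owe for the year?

Standard income tax:
  R$156,000 × 16% = R$24,960
  R$223,000 × 29% = R$64,670
  R$482,000 × 34% = R$163,880
  → R$253,510
  Less energy credit R$26,000 → R$227,510

Shadow minimum tax:
  Base (adjusted book income): R$856,500
  Less exemption R$56,000 → base R$800,500
  R$800,500 × 25% = R$200,125

R$227,510 > R$200,125, so the standard income tax governs.

R$227,510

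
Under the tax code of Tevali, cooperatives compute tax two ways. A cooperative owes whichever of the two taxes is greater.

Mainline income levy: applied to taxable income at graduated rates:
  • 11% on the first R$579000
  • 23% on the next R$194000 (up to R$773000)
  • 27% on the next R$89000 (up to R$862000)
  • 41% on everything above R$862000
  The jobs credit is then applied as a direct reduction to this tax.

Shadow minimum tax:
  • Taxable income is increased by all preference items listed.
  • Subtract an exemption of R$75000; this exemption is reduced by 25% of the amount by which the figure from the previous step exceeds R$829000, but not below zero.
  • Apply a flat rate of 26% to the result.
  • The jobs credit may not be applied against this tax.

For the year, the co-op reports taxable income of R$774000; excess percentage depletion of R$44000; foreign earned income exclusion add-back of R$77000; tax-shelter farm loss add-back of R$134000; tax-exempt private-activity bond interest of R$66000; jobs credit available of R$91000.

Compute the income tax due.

Mainline income levy:
  R$579000 × 11% = R$63690
  R$194000 × 23% = R$44620
  R$1000 × 27% = R$270
  → R$108580
  Less jobs credit R$91000 → R$17580

Shadow minimum tax:
  Adjusted income: R$774000 + R$44000 + R$77000 + R$134000 + R$66000 = R$1095000
  Exemption: R$75000 − 25% × (R$1095000 − R$829000) = R$75000 − R$66500 = R$8500
  Base: R$1095000 − R$8500 = R$1086500
  R$1086500 × 26% = R$282490

R$282490 > R$17580, so the shadow minimum tax is the binding amount.

R$282490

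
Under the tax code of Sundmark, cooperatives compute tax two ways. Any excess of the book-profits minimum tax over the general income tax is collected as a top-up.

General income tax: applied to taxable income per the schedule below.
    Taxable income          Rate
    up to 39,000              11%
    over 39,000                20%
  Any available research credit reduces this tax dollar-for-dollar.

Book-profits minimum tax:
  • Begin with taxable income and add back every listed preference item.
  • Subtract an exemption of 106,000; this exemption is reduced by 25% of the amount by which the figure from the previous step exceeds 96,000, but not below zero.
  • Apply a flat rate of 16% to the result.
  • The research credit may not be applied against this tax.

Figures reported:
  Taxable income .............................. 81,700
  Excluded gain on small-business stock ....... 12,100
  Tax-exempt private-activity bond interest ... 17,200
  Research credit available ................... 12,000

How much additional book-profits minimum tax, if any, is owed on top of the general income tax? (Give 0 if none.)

570

Book-profits minimum tax:
  Adjusted income: 81,700 + 12,100 + 17,200 = 111,000
  Exemption: 106,000 − 25% × (111,000 − 96,000) = 106,000 − 3,750 = 102,250
  Base: 111,000 − 102,250 = 8,750
  8,750 × 16% = 1,400

General income tax:
  39,000 × 11% = 4,290
  42,700 × 20% = 8,540
  → 12,830
  Less research credit 12,000 → 830

Excess of book-profits minimum tax over general income tax: 1,400 − 830 = 570.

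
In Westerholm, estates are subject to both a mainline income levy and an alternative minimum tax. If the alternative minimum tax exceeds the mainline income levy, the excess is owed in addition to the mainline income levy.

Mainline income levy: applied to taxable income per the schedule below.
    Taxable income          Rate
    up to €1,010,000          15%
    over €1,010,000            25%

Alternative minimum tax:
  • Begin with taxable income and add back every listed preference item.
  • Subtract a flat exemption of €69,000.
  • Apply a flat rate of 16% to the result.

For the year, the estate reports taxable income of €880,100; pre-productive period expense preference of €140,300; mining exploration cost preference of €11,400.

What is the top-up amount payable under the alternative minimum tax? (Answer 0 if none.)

Mainline income levy:
  €880,100 × 15% = €132,015

Alternative minimum tax:
  Adjusted income: €880,100 + €140,300 + €11,400 = €1,031,800
  Less exemption €69,000 → base €962,800
  €962,800 × 16% = €154,048

Excess of alternative minimum tax over mainline income levy: €154,048 − €132,015 = €22,033.

€22,033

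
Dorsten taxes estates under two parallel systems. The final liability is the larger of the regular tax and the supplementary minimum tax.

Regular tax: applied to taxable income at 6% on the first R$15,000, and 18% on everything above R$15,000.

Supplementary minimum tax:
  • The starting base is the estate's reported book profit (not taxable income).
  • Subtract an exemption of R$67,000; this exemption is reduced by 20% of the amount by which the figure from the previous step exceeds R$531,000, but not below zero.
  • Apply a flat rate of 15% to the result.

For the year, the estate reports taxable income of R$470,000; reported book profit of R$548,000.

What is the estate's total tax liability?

Supplementary minimum tax:
  Base (reported book profit): R$548,000
  Exemption: R$67,000 − 20% × (R$548,000 − R$531,000) = R$67,000 − R$3,400 = R$63,600
  Base: R$548,000 − R$63,600 = R$484,400
  R$484,400 × 15% = R$72,660

Regular tax:
  R$15,000 × 6% = R$900
  R$455,000 × 18% = R$81,900
  → R$82,800

R$82,800 > R$72,660, so the regular tax governs.

R$82,800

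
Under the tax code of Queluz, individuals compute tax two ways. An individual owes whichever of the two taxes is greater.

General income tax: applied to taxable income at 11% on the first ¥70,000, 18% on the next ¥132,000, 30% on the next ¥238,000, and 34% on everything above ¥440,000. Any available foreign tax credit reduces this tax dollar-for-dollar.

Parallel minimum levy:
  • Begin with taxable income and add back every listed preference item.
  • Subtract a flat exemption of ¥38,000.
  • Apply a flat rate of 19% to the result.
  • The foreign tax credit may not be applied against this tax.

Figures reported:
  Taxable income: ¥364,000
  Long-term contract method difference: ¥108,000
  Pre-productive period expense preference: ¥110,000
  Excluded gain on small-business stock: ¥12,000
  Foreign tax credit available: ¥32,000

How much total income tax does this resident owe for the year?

General income tax:
  ¥70,000 × 11% = ¥7,700
  ¥132,000 × 18% = ¥23,760
  ¥162,000 × 30% = ¥48,600
  → ¥80,060
  Less foreign tax credit ¥32,000 → ¥48,060

Parallel minimum levy:
  Adjusted income: ¥364,000 + ¥108,000 + ¥110,000 + ¥12,000 = ¥594,000
  Less exemption ¥38,000 → base ¥556,000
  ¥556,000 × 19% = ¥105,640

¥105,640 > ¥48,060, so the parallel minimum levy is the binding amount.

¥105,640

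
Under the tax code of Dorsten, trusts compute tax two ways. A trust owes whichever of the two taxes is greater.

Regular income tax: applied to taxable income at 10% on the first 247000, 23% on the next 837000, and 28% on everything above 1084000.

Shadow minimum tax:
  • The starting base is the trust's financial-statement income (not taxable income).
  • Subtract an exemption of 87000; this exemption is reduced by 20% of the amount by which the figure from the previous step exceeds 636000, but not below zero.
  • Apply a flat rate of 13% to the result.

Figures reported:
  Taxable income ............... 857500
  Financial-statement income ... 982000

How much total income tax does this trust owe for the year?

Regular income tax:
  247000 × 10% = 24700
  610500 × 23% = 140415
  → 165115

Shadow minimum tax:
  Base (financial-statement income): 982000
  Exemption: 87000 − 20% × (982000 − 636000) = 87000 − 69200 = 17800
  Base: 982000 − 17800 = 964200
  964200 × 13% = 125346

165115 > 125346, so the regular income tax governs.

165115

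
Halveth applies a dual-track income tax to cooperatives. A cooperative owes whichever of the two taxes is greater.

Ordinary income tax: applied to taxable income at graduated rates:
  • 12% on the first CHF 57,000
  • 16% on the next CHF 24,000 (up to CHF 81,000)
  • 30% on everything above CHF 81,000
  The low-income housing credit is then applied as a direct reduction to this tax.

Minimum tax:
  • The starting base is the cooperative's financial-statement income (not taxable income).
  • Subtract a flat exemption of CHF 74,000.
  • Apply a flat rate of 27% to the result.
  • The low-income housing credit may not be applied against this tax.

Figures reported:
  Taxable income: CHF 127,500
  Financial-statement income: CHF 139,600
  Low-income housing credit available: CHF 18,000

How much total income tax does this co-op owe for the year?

CHF 17,712

Minimum tax:
  Base (financial-statement income): CHF 139,600
  Less exemption CHF 74,000 → base CHF 65,600
  CHF 65,600 × 27% = CHF 17,712

Ordinary income tax:
  CHF 57,000 × 12% = CHF 6,840
  CHF 24,000 × 16% = CHF 3,840
  CHF 46,500 × 30% = CHF 13,950
  → CHF 24,630
  Less low-income housing credit CHF 18,000 → CHF 6,630

CHF 17,712 > CHF 6,630, so the minimum tax is the binding amount.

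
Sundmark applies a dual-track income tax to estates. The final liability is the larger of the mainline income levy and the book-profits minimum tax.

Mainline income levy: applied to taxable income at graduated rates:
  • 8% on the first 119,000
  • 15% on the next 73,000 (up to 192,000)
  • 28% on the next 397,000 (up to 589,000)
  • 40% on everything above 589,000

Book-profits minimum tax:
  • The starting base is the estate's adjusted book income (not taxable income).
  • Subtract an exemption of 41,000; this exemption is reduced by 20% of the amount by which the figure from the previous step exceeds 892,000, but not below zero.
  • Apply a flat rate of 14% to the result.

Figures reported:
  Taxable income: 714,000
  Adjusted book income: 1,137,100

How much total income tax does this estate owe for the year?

181,630

Mainline income levy:
  119,000 × 8% = 9,520
  73,000 × 15% = 10,950
  397,000 × 28% = 111,160
  125,000 × 40% = 50,000
  → 181,630

Book-profits minimum tax:
  Base (adjusted book income): 1,137,100
  Exemption: 20% × (1,137,100 − 892,000) = 49,020 ≥ 41,000, so the exemption is fully phased out
  Base: 1,137,100 − 0 = 1,137,100
  1,137,100 × 14% = 159,194

181,630 > 159,194, so the mainline income levy governs.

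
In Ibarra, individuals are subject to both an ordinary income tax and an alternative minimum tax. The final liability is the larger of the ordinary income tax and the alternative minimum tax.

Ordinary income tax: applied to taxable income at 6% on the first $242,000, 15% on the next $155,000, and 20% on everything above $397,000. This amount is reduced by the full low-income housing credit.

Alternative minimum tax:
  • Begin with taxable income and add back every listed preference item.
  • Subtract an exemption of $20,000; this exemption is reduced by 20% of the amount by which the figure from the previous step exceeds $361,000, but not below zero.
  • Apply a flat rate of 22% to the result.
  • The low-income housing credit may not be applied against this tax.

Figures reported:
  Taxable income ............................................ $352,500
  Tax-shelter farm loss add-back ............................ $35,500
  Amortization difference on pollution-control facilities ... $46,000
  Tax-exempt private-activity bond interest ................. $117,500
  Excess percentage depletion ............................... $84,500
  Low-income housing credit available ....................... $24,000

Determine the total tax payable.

$139,920

Alternative minimum tax:
  Adjusted income: $352,500 + $35,500 + $46,000 + $117,500 + $84,500 = $636,000
  Exemption: 20% × ($636,000 − $361,000) = $55,000 ≥ $20,000, so the exemption is fully phased out
  Base: $636,000 − $0 = $636,000
  $636,000 × 22% = $139,920

Ordinary income tax:
  $242,000 × 6% = $14,520
  $110,500 × 15% = $16,575
  → $31,095
  Less low-income housing credit $24,000 → $7,095

$139,920 > $7,095, so the alternative minimum tax is the binding amount.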